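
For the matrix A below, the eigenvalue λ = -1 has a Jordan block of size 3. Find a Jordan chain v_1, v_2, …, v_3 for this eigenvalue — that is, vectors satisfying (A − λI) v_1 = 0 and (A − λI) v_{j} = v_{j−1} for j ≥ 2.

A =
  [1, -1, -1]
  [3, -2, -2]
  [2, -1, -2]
A Jordan chain for λ = -1 of length 3:
v_1 = (-1, -1, -1)ᵀ
v_2 = (2, 3, 2)ᵀ
v_3 = (1, 0, 0)ᵀ

Let N = A − (-1)·I. We want v_3 with N^3 v_3 = 0 but N^2 v_3 ≠ 0; then v_{j-1} := N · v_j for j = 3, …, 2.

Pick v_3 = (1, 0, 0)ᵀ.
Then v_2 = N · v_3 = (2, 3, 2)ᵀ.
Then v_1 = N · v_2 = (-1, -1, -1)ᵀ.

Sanity check: (A − (-1)·I) v_1 = (0, 0, 0)ᵀ = 0. ✓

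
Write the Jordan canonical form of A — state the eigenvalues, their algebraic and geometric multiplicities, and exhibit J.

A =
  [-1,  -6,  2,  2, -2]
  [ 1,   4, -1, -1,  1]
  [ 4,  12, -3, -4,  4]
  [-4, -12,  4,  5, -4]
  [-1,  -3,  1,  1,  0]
J_2(1) ⊕ J_1(1) ⊕ J_1(1) ⊕ J_1(1)

The characteristic polynomial is
  det(x·I − A) = x^5 - 5*x^4 + 10*x^3 - 10*x^2 + 5*x - 1 = (x - 1)^5

Eigenvalues and multiplicities (the geometric multiplicity of λ is n − rank(A − λI), which equals the number of Jordan blocks for λ):
  λ = 1: algebraic multiplicity = 5, geometric multiplicity = 4

Determining the block sizes for each eigenvalue:
  λ = 1: 4 blocks summing to 5 forces exactly one block of size 2 and the rest size 1 → block sizes [2, 1, 1, 1]

Assembling the blocks gives a Jordan form
J =
  [1, 1, 0, 0, 0]
  [0, 1, 0, 0, 0]
  [0, 0, 1, 0, 0]
  [0, 0, 0, 1, 0]
  [0, 0, 0, 0, 1]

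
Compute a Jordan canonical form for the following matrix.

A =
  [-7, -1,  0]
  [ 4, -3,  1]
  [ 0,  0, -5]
J_3(-5)

The characteristic polynomial is
  det(x·I − A) = x^3 + 15*x^2 + 75*x + 125 = (x + 5)^3

Eigenvalues and multiplicities (the geometric multiplicity of λ is n − rank(A − λI), which equals the number of Jordan blocks for λ):
  λ = -5: algebraic multiplicity = 3, geometric multiplicity = 1

Determining the block sizes for each eigenvalue:
  λ = -5: one block (gm = 1), so the single block has size am = 3 → block sizes [3]

Assembling the blocks gives a Jordan form
J =
  [-5,  1,  0]
  [ 0, -5,  1]
  [ 0,  0, -5]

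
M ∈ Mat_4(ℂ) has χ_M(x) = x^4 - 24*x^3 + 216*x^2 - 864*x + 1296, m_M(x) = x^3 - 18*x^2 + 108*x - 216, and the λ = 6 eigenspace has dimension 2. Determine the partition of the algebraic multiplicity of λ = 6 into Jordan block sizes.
Block sizes for λ = 6: [3, 1]

Step 1 — from the characteristic polynomial, algebraic multiplicity of λ = 6 is 4. From dim ker(M − (6)·I) = 2, there are exactly 2 Jordan blocks for λ = 6.
Step 2 — from the minimal polynomial, the factor (x − 6)^3 tells us the largest block for λ = 6 has size 3.
Step 3 — with total size 4, 2 blocks, and largest block 3, the block sizes (in nonincreasing order) are [3, 1].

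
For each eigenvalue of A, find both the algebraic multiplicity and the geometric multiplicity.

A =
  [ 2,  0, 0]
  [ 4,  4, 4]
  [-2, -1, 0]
λ = 2: alg = 3, geom = 2

Step 1 — factor the characteristic polynomial to read off the algebraic multiplicities:
  χ_A(x) = (x - 2)^3

Step 2 — compute geometric multiplicities via the rank-nullity identity g(λ) = n − rank(A − λI):
  rank(A − (2)·I) = 1, so dim ker(A − (2)·I) = n − 1 = 2

Summary:
  λ = 2: algebraic multiplicity = 3, geometric multiplicity = 2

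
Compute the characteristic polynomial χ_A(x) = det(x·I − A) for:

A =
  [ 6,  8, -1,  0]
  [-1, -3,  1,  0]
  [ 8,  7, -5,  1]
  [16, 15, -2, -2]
x^4 + 4*x^3 - 18*x^2 - 108*x - 135

Expanding det(x·I − A) (e.g. by cofactor expansion or by noting that A is similar to its Jordan form J, which has the same characteristic polynomial as A) gives
  χ_A(x) = x^4 + 4*x^3 - 18*x^2 - 108*x - 135
which factors as (x - 5)*(x + 3)^3. The eigenvalues (with algebraic multiplicities) are λ = -3 with multiplicity 3, λ = 5 with multiplicity 1.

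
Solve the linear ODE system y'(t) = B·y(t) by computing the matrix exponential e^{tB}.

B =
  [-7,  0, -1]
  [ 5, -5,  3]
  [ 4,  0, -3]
e^{tB} =
  [-2*t*exp(-5*t) + exp(-5*t), 0, -t*exp(-5*t)]
  [t^2*exp(-5*t) + 5*t*exp(-5*t), exp(-5*t), t^2*exp(-5*t)/2 + 3*t*exp(-5*t)]
  [4*t*exp(-5*t), 0, 2*t*exp(-5*t) + exp(-5*t)]

Strategy: write B = P · J · P⁻¹ where J is a Jordan canonical form, so e^{tB} = P · e^{tJ} · P⁻¹, and e^{tJ} can be computed block-by-block.

B has Jordan form
J =
  [-5,  1,  0]
  [ 0, -5,  1]
  [ 0,  0, -5]
(up to reordering of blocks).

Per-block formulas:
  For a 3×3 Jordan block J_3(-5): exp(t · J_3(-5)) = e^(-5t)·(I + t·N + (t^2/2)·N^2), where N is the 3×3 nilpotent shift.

After assembling e^{tJ} and conjugating by P, we get:

e^{tB} =
  [-2*t*exp(-5*t) + exp(-5*t), 0, -t*exp(-5*t)]
  [t^2*exp(-5*t) + 5*t*exp(-5*t), exp(-5*t), t^2*exp(-5*t)/2 + 3*t*exp(-5*t)]
  [4*t*exp(-5*t), 0, 2*t*exp(-5*t) + exp(-5*t)]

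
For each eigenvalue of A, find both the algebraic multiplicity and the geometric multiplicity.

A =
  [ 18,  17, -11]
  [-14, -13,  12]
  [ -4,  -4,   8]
λ = 1: alg = 1, geom = 1; λ = 6: alg = 2, geom = 1

Step 1 — factor the characteristic polynomial to read off the algebraic multiplicities:
  χ_A(x) = (x - 6)^2*(x - 1)

Step 2 — compute geometric multiplicities via the rank-nullity identity g(λ) = n − rank(A − λI):
  rank(A − (1)·I) = 2, so dim ker(A − (1)·I) = n − 2 = 1
  rank(A − (6)·I) = 2, so dim ker(A − (6)·I) = n − 2 = 1

Summary:
  λ = 1: algebraic multiplicity = 1, geometric multiplicity = 1
  λ = 6: algebraic multiplicity = 2, geometric multiplicity = 1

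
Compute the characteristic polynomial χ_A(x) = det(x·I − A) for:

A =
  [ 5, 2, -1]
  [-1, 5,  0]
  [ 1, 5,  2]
x^3 - 12*x^2 + 48*x - 64

Expanding det(x·I − A) (e.g. by cofactor expansion or by noting that A is similar to its Jordan form J, which has the same characteristic polynomial as A) gives
  χ_A(x) = x^3 - 12*x^2 + 48*x - 64
which factors as (x - 4)^3. The eigenvalues (with algebraic multiplicities) are λ = 4 with multiplicity 3.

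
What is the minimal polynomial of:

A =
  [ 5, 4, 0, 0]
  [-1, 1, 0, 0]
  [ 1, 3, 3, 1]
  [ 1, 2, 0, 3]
x^2 - 6*x + 9

The characteristic polynomial is χ_A(x) = (x - 3)^4, so the eigenvalues are known. The minimal polynomial is
  m_A(x) = Π_λ (x − λ)^{k_λ}
where k_λ is the size of the *largest* Jordan block for λ (equivalently, the smallest k with (A − λI)^k v = 0 for every generalised eigenvector v of λ).

  λ = 3: largest Jordan block has size 2, contributing (x − 3)^2

So m_A(x) = (x - 3)^2 = x^2 - 6*x + 9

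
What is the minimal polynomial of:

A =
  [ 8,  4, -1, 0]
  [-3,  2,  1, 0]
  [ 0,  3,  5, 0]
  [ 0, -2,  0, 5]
x^3 - 15*x^2 + 75*x - 125

The characteristic polynomial is χ_A(x) = (x - 5)^4, so the eigenvalues are known. The minimal polynomial is
  m_A(x) = Π_λ (x − λ)^{k_λ}
where k_λ is the size of the *largest* Jordan block for λ (equivalently, the smallest k with (A − λI)^k v = 0 for every generalised eigenvector v of λ).

  λ = 5: largest Jordan block has size 3, contributing (x − 5)^3

So m_A(x) = (x - 5)^3 = x^3 - 15*x^2 + 75*x - 125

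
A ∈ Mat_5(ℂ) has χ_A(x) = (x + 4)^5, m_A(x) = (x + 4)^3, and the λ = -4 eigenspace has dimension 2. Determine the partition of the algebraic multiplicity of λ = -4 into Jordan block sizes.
Block sizes for λ = -4: [3, 2]

Step 1 — from the characteristic polynomial, algebraic multiplicity of λ = -4 is 5. From dim ker(A − (-4)·I) = 2, there are exactly 2 Jordan blocks for λ = -4.
Step 2 — from the minimal polynomial, the factor (x + 4)^3 tells us the largest block for λ = -4 has size 3.
Step 3 — with total size 5, 2 blocks, and largest block 3, the block sizes (in nonincreasing order) are [3, 2].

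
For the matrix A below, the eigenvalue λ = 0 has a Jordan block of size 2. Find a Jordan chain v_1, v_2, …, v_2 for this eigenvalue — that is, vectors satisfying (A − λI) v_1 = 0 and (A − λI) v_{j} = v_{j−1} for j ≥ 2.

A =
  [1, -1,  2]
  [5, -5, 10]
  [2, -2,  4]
A Jordan chain for λ = 0 of length 2:
v_1 = (1, 5, 2)ᵀ
v_2 = (1, 0, 0)ᵀ

Let N = A − (0)·I. We want v_2 with N^2 v_2 = 0 but N^1 v_2 ≠ 0; then v_{j-1} := N · v_j for j = 2, …, 2.

Pick v_2 = (1, 0, 0)ᵀ.
Then v_1 = N · v_2 = (1, 5, 2)ᵀ.

Sanity check: (A − (0)·I) v_1 = (0, 0, 0)ᵀ = 0. ✓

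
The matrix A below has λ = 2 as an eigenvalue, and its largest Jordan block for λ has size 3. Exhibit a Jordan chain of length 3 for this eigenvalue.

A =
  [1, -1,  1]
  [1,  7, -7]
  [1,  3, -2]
A Jordan chain for λ = 2 of length 3:
v_1 = (1, -3, -2)ᵀ
v_2 = (-1, 1, 1)ᵀ
v_3 = (1, 0, 0)ᵀ

Let N = A − (2)·I. We want v_3 with N^3 v_3 = 0 but N^2 v_3 ≠ 0; then v_{j-1} := N · v_j for j = 3, …, 2.

Pick v_3 = (1, 0, 0)ᵀ.
Then v_2 = N · v_3 = (-1, 1, 1)ᵀ.
Then v_1 = N · v_2 = (1, -3, -2)ᵀ.

Sanity check: (A − (2)·I) v_1 = (0, 0, 0)ᵀ = 0. ✓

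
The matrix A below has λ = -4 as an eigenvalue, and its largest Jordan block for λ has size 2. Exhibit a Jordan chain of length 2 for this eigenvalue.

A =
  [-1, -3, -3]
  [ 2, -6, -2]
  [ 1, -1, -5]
A Jordan chain for λ = -4 of length 2:
v_1 = (3, 2, 1)ᵀ
v_2 = (1, 0, 0)ᵀ

Let N = A − (-4)·I. We want v_2 with N^2 v_2 = 0 but N^1 v_2 ≠ 0; then v_{j-1} := N · v_j for j = 2, …, 2.

Pick v_2 = (1, 0, 0)ᵀ.
Then v_1 = N · v_2 = (3, 2, 1)ᵀ.

Sanity check: (A − (-4)·I) v_1 = (0, 0, 0)ᵀ = 0. ✓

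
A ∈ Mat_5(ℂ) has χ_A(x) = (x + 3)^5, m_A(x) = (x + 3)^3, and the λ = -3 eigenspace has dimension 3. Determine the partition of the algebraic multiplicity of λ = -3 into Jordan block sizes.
Block sizes for λ = -3: [3, 1, 1]

Step 1 — from the characteristic polynomial, algebraic multiplicity of λ = -3 is 5. From dim ker(A − (-3)·I) = 3, there are exactly 3 Jordan blocks for λ = -3.
Step 2 — from the minimal polynomial, the factor (x + 3)^3 tells us the largest block for λ = -3 has size 3.
Step 3 — with total size 5, 3 blocks, and largest block 3, the block sizes (in nonincreasing order) are [3, 1, 1].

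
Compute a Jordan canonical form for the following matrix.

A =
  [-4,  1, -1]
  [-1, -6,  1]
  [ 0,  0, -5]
J_2(-5) ⊕ J_1(-5)

The characteristic polynomial is
  det(x·I − A) = x^3 + 15*x^2 + 75*x + 125 = (x + 5)^3

Eigenvalues and multiplicities (the geometric multiplicity of λ is n − rank(A − λI), which equals the number of Jordan blocks for λ):
  λ = -5: algebraic multiplicity = 3, geometric multiplicity = 2

Determining the block sizes for each eigenvalue:
  λ = -5: 2 blocks summing to 3 forces exactly one block of size 2 and the rest size 1 → block sizes [2, 1]

Assembling the blocks gives a Jordan form
J =
  [-5,  1,  0]
  [ 0, -5,  0]
  [ 0,  0, -5]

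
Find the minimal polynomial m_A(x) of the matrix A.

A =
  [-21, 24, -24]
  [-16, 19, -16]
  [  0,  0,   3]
x^2 + 2*x - 15

The characteristic polynomial is χ_A(x) = (x - 3)^2*(x + 5), so the eigenvalues are known. The minimal polynomial is
  m_A(x) = Π_λ (x − λ)^{k_λ}
where k_λ is the size of the *largest* Jordan block for λ (equivalently, the smallest k with (A − λI)^k v = 0 for every generalised eigenvector v of λ).

  λ = -5: largest Jordan block has size 1, contributing (x + 5)
  λ = 3: largest Jordan block has size 1, contributing (x − 3)

So m_A(x) = (x - 3)*(x + 5) = x^2 + 2*x - 15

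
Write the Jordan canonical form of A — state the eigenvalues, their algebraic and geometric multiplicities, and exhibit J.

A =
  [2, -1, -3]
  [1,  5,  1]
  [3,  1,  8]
J_3(5)

The characteristic polynomial is
  det(x·I − A) = x^3 - 15*x^2 + 75*x - 125 = (x - 5)^3

Eigenvalues and multiplicities (the geometric multiplicity of λ is n − rank(A − λI), which equals the number of Jordan blocks for λ):
  λ = 5: algebraic multiplicity = 3, geometric multiplicity = 1

Determining the block sizes for each eigenvalue:
  λ = 5: one block (gm = 1), so the single block has size am = 3 → block sizes [3]

Assembling the blocks gives a Jordan form
J =
  [5, 1, 0]
  [0, 5, 1]
  [0, 0, 5]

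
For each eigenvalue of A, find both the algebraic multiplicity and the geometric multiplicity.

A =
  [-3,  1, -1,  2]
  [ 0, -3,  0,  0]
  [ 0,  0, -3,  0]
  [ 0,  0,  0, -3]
λ = -3: alg = 4, geom = 3

Step 1 — factor the characteristic polynomial to read off the algebraic multiplicities:
  χ_A(x) = (x + 3)^4

Step 2 — compute geometric multiplicities via the rank-nullity identity g(λ) = n − rank(A − λI):
  rank(A − (-3)·I) = 1, so dim ker(A − (-3)·I) = n − 1 = 3

Summary:
  λ = -3: algebraic multiplicity = 4, geometric multiplicity = 3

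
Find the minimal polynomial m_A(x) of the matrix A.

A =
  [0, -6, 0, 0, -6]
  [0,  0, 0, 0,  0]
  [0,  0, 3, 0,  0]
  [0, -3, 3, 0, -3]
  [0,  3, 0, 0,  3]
x^2 - 3*x

The characteristic polynomial is χ_A(x) = x^3*(x - 3)^2, so the eigenvalues are known. The minimal polynomial is
  m_A(x) = Π_λ (x − λ)^{k_λ}
where k_λ is the size of the *largest* Jordan block for λ (equivalently, the smallest k with (A − λI)^k v = 0 for every generalised eigenvector v of λ).

  λ = 0: largest Jordan block has size 1, contributing (x − 0)
  λ = 3: largest Jordan block has size 1, contributing (x − 3)

So m_A(x) = x*(x - 3) = x^2 - 3*x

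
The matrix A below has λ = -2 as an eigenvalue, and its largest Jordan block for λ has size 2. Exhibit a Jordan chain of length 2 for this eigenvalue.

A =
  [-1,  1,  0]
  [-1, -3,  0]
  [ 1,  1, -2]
A Jordan chain for λ = -2 of length 2:
v_1 = (1, -1, 1)ᵀ
v_2 = (1, 0, 0)ᵀ

Let N = A − (-2)·I. We want v_2 with N^2 v_2 = 0 but N^1 v_2 ≠ 0; then v_{j-1} := N · v_j for j = 2, …, 2.

Pick v_2 = (1, 0, 0)ᵀ.
Then v_1 = N · v_2 = (1, -1, 1)ᵀ.

Sanity check: (A − (-2)·I) v_1 = (0, 0, 0)ᵀ = 0. ✓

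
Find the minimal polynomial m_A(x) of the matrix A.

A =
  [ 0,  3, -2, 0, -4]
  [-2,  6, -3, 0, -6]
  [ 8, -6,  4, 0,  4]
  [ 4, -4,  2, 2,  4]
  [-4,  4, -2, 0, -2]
x^3 - 6*x^2 + 12*x - 8

The characteristic polynomial is χ_A(x) = (x - 2)^5, so the eigenvalues are known. The minimal polynomial is
  m_A(x) = Π_λ (x − λ)^{k_λ}
where k_λ is the size of the *largest* Jordan block for λ (equivalently, the smallest k with (A − λI)^k v = 0 for every generalised eigenvector v of λ).

  λ = 2: largest Jordan block has size 3, contributing (x − 2)^3

So m_A(x) = (x - 2)^3 = x^3 - 6*x^2 + 12*x - 8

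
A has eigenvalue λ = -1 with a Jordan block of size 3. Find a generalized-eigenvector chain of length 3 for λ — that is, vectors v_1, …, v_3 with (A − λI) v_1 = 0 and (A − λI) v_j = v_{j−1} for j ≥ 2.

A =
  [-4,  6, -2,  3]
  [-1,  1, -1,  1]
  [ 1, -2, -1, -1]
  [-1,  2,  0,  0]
A Jordan chain for λ = -1 of length 3:
v_1 = (-2, -1, 0, 0)ᵀ
v_2 = (-3, -1, 1, -1)ᵀ
v_3 = (1, 0, 0, 0)ᵀ

Let N = A − (-1)·I. We want v_3 with N^3 v_3 = 0 but N^2 v_3 ≠ 0; then v_{j-1} := N · v_j for j = 3, …, 2.

Pick v_3 = (1, 0, 0, 0)ᵀ.
Then v_2 = N · v_3 = (-3, -1, 1, -1)ᵀ.
Then v_1 = N · v_2 = (-2, -1, 0, 0)ᵀ.

Sanity check: (A − (-1)·I) v_1 = (0, 0, 0, 0)ᵀ = 0. ✓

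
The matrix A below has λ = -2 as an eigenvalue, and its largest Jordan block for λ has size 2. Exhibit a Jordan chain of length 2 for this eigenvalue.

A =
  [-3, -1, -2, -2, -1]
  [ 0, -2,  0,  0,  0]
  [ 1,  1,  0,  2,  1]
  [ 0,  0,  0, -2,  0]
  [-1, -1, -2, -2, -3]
A Jordan chain for λ = -2 of length 2:
v_1 = (-1, 0, 1, 0, -1)ᵀ
v_2 = (1, 0, 0, 0, 0)ᵀ

Let N = A − (-2)·I. We want v_2 with N^2 v_2 = 0 but N^1 v_2 ≠ 0; then v_{j-1} := N · v_j for j = 2, …, 2.

Pick v_2 = (1, 0, 0, 0, 0)ᵀ.
Then v_1 = N · v_2 = (-1, 0, 1, 0, -1)ᵀ.

Sanity check: (A − (-2)·I) v_1 = (0, 0, 0, 0, 0)ᵀ = 0. ✓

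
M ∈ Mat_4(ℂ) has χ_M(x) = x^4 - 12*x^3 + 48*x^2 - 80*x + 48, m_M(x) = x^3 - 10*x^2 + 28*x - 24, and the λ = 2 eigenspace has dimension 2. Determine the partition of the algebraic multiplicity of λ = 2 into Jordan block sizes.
Block sizes for λ = 2: [2, 1]

Step 1 — from the characteristic polynomial, algebraic multiplicity of λ = 2 is 3. From dim ker(M − (2)·I) = 2, there are exactly 2 Jordan blocks for λ = 2.
Step 2 — from the minimal polynomial, the factor (x − 2)^2 tells us the largest block for λ = 2 has size 2.
Step 3 — with total size 3, 2 blocks, and largest block 2, the block sizes (in nonincreasing order) are [2, 1].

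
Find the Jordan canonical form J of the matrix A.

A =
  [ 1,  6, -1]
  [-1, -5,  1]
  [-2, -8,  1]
J_3(-1)

The characteristic polynomial is
  det(x·I − A) = x^3 + 3*x^2 + 3*x + 1 = (x + 1)^3

Eigenvalues and multiplicities (the geometric multiplicity of λ is n − rank(A − λI), which equals the number of Jordan blocks for λ):
  λ = -1: algebraic multiplicity = 3, geometric multiplicity = 1

Determining the block sizes for each eigenvalue:
  λ = -1: one block (gm = 1), so the single block has size am = 3 → block sizes [3]

Assembling the blocks gives a Jordan form
J =
  [-1,  1,  0]
  [ 0, -1,  1]
  [ 0,  0, -1]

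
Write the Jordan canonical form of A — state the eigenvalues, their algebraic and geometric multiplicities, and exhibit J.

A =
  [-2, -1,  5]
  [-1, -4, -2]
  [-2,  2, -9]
J_3(-5)

The characteristic polynomial is
  det(x·I − A) = x^3 + 15*x^2 + 75*x + 125 = (x + 5)^3

Eigenvalues and multiplicities (the geometric multiplicity of λ is n − rank(A − λI), which equals the number of Jordan blocks for λ):
  λ = -5: algebraic multiplicity = 3, geometric multiplicity = 1

Determining the block sizes for each eigenvalue:
  λ = -5: one block (gm = 1), so the single block has size am = 3 → block sizes [3]

Assembling the blocks gives a Jordan form
J =
  [-5,  1,  0]
  [ 0, -5,  1]
  [ 0,  0, -5]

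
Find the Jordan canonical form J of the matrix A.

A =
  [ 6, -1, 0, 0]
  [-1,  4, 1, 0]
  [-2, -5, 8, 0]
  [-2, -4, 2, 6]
J_3(6) ⊕ J_1(6)

The characteristic polynomial is
  det(x·I − A) = x^4 - 24*x^3 + 216*x^2 - 864*x + 1296 = (x - 6)^4

Eigenvalues and multiplicities (the geometric multiplicity of λ is n − rank(A − λI), which equals the number of Jordan blocks for λ):
  λ = 6: algebraic multiplicity = 4, geometric multiplicity = 2

Determining the block sizes for each eigenvalue:
  λ = 6: with am = 4 and gm = 2, the partition is not yet determined (e.g. several partitions of 4 into 2 parts exist). Let N = A − (6)·I. Computing rank(N^1) = 2, rank(N^2) = 1, rank(N^3) = 0; the number of blocks of size ≥ j is rank(N^{j−1}) − rank(N^j), giving [2, 1, 1]. So we have 1 block(s) of size 3, 1 block(s) of size 1 → block sizes [3, 1]

Assembling the blocks gives a Jordan form
J =
  [6, 1, 0, 0]
  [0, 6, 1, 0]
  [0, 0, 6, 0]
  [0, 0, 0, 6]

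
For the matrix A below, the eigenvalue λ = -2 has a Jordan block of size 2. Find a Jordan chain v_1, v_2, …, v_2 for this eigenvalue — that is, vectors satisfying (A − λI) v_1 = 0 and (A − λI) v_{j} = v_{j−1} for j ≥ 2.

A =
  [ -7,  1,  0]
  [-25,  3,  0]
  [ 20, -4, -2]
A Jordan chain for λ = -2 of length 2:
v_1 = (-5, -25, 20)ᵀ
v_2 = (1, 0, 0)ᵀ

Let N = A − (-2)·I. We want v_2 with N^2 v_2 = 0 but N^1 v_2 ≠ 0; then v_{j-1} := N · v_j for j = 2, …, 2.

Pick v_2 = (1, 0, 0)ᵀ.
Then v_1 = N · v_2 = (-5, -25, 20)ᵀ.

Sanity check: (A − (-2)·I) v_1 = (0, 0, 0)ᵀ = 0. ✓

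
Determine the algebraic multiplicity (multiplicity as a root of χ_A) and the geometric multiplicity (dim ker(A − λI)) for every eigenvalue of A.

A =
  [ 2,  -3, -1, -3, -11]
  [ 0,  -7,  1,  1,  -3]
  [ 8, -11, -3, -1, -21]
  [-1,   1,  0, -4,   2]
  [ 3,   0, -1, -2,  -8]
λ = -4: alg = 5, geom = 2

Step 1 — factor the characteristic polynomial to read off the algebraic multiplicities:
  χ_A(x) = (x + 4)^5

Step 2 — compute geometric multiplicities via the rank-nullity identity g(λ) = n − rank(A − λI):
  rank(A − (-4)·I) = 3, so dim ker(A − (-4)·I) = n − 3 = 2

Summary:
  λ = -4: algebraic multiplicity = 5, geometric multiplicity = 2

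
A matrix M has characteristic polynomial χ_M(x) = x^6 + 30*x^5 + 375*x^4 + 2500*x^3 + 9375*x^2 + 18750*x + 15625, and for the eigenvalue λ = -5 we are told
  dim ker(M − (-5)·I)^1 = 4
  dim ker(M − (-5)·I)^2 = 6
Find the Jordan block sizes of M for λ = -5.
Block sizes for λ = -5: [2, 2, 1, 1]

From the dimensions of kernels of powers, the number of Jordan blocks of size at least j is d_j − d_{j−1} where d_j = dim ker(N^j) (with d_0 = 0). Computing the differences gives [4, 2].
The number of blocks of size exactly k is (#blocks of size ≥ k) − (#blocks of size ≥ k + 1), so the partition is: 2 block(s) of size 1, 2 block(s) of size 2.
In nonincreasing order the block sizes are [2, 2, 1, 1].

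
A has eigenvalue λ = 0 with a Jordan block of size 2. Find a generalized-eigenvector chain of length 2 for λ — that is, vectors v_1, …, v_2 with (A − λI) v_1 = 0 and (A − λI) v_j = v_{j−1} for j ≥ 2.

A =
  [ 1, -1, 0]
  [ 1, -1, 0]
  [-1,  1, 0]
A Jordan chain for λ = 0 of length 2:
v_1 = (1, 1, -1)ᵀ
v_2 = (1, 0, 0)ᵀ

Let N = A − (0)·I. We want v_2 with N^2 v_2 = 0 but N^1 v_2 ≠ 0; then v_{j-1} := N · v_j for j = 2, …, 2.

Pick v_2 = (1, 0, 0)ᵀ.
Then v_1 = N · v_2 = (1, 1, -1)ᵀ.

Sanity check: (A − (0)·I) v_1 = (0, 0, 0)ᵀ = 0. ✓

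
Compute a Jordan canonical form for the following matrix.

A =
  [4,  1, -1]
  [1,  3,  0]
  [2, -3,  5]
J_3(4)

The characteristic polynomial is
  det(x·I − A) = x^3 - 12*x^2 + 48*x - 64 = (x - 4)^3

Eigenvalues and multiplicities (the geometric multiplicity of λ is n − rank(A − λI), which equals the number of Jordan blocks for λ):
  λ = 4: algebraic multiplicity = 3, geometric multiplicity = 1

Determining the block sizes for each eigenvalue:
  λ = 4: one block (gm = 1), so the single block has size am = 3 → block sizes [3]

Assembling the blocks gives a Jordan form
J =
  [4, 1, 0]
  [0, 4, 1]
  [0, 0, 4]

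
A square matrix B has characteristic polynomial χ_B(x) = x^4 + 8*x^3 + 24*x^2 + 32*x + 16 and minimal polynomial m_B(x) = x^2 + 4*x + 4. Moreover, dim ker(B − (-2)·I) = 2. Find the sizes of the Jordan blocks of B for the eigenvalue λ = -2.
Block sizes for λ = -2: [2, 2]

Step 1 — from the characteristic polynomial, algebraic multiplicity of λ = -2 is 4. From dim ker(B − (-2)·I) = 2, there are exactly 2 Jordan blocks for λ = -2.
Step 2 — from the minimal polynomial, the factor (x + 2)^2 tells us the largest block for λ = -2 has size 2.
Step 3 — with total size 4, 2 blocks, and largest block 2, the block sizes (in nonincreasing order) are [2, 2].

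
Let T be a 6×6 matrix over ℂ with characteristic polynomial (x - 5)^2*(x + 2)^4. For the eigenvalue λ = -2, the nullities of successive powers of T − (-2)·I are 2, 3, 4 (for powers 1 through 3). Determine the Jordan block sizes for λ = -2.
Block sizes for λ = -2: [3, 1]

From the dimensions of kernels of powers, the number of Jordan blocks of size at least j is d_j − d_{j−1} where d_j = dim ker(N^j) (with d_0 = 0). Computing the differences gives [2, 1, 1].
The number of blocks of size exactly k is (#blocks of size ≥ k) − (#blocks of size ≥ k + 1), so the partition is: 1 block(s) of size 1, 1 block(s) of size 3.
In nonincreasing order the block sizes are [3, 1].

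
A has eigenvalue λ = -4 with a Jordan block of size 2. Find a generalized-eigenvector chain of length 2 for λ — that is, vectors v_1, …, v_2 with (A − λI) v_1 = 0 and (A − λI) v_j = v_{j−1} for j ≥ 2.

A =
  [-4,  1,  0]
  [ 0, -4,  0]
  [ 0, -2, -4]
A Jordan chain for λ = -4 of length 2:
v_1 = (1, 0, -2)ᵀ
v_2 = (0, 1, 0)ᵀ

Let N = A − (-4)·I. We want v_2 with N^2 v_2 = 0 but N^1 v_2 ≠ 0; then v_{j-1} := N · v_j for j = 2, …, 2.

Pick v_2 = (0, 1, 0)ᵀ.
Then v_1 = N · v_2 = (1, 0, -2)ᵀ.

Sanity check: (A − (-4)·I) v_1 = (0, 0, 0)ᵀ = 0. ✓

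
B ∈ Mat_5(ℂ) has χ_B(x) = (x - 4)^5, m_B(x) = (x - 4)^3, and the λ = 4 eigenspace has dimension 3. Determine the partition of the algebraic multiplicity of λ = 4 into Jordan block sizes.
Block sizes for λ = 4: [3, 1, 1]

Step 1 — from the characteristic polynomial, algebraic multiplicity of λ = 4 is 5. From dim ker(B − (4)·I) = 3, there are exactly 3 Jordan blocks for λ = 4.
Step 2 — from the minimal polynomial, the factor (x − 4)^3 tells us the largest block for λ = 4 has size 3.
Step 3 — with total size 5, 3 blocks, and largest block 3, the block sizes (in nonincreasing order) are [3, 1, 1].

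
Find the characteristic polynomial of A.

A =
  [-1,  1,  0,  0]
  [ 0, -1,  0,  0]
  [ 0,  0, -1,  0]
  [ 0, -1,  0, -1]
x^4 + 4*x^3 + 6*x^2 + 4*x + 1

Expanding det(x·I − A) (e.g. by cofactor expansion or by noting that A is similar to its Jordan form J, which has the same characteristic polynomial as A) gives
  χ_A(x) = x^4 + 4*x^3 + 6*x^2 + 4*x + 1
which factors as (x + 1)^4. The eigenvalues (with algebraic multiplicities) are λ = -1 with multiplicity 4.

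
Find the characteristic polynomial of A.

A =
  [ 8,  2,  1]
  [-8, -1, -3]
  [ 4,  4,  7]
x^3 - 14*x^2 + 65*x - 100

Expanding det(x·I − A) (e.g. by cofactor expansion or by noting that A is similar to its Jordan form J, which has the same characteristic polynomial as A) gives
  χ_A(x) = x^3 - 14*x^2 + 65*x - 100
which factors as (x - 5)^2*(x - 4). The eigenvalues (with algebraic multiplicities) are λ = 4 with multiplicity 1, λ = 5 with multiplicity 2.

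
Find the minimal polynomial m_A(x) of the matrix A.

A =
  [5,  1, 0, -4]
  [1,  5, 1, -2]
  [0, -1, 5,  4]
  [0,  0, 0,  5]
x^3 - 15*x^2 + 75*x - 125

The characteristic polynomial is χ_A(x) = (x - 5)^4, so the eigenvalues are known. The minimal polynomial is
  m_A(x) = Π_λ (x − λ)^{k_λ}
where k_λ is the size of the *largest* Jordan block for λ (equivalently, the smallest k with (A − λI)^k v = 0 for every generalised eigenvector v of λ).

  λ = 5: largest Jordan block has size 3, contributing (x − 5)^3

So m_A(x) = (x - 5)^3 = x^3 - 15*x^2 + 75*x - 125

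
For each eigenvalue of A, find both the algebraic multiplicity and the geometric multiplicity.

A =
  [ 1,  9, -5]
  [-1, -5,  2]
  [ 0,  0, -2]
λ = -2: alg = 3, geom = 1

Step 1 — factor the characteristic polynomial to read off the algebraic multiplicities:
  χ_A(x) = (x + 2)^3

Step 2 — compute geometric multiplicities via the rank-nullity identity g(λ) = n − rank(A − λI):
  rank(A − (-2)·I) = 2, so dim ker(A − (-2)·I) = n − 2 = 1

Summary:
  λ = -2: algebraic multiplicity = 3, geometric multiplicity = 1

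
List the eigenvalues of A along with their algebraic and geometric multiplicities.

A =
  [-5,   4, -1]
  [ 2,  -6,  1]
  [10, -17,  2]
λ = -3: alg = 3, geom = 1

Step 1 — factor the characteristic polynomial to read off the algebraic multiplicities:
  χ_A(x) = (x + 3)^3

Step 2 — compute geometric multiplicities via the rank-nullity identity g(λ) = n − rank(A − λI):
  rank(A − (-3)·I) = 2, so dim ker(A − (-3)·I) = n − 2 = 1

Summary:
  λ = -3: algebraic multiplicity = 3, geometric multiplicity = 1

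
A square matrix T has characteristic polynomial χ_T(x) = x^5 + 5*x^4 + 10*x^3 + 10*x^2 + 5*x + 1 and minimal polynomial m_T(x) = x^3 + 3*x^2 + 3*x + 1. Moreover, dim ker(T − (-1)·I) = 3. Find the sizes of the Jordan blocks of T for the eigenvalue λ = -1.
Block sizes for λ = -1: [3, 1, 1]

Step 1 — from the characteristic polynomial, algebraic multiplicity of λ = -1 is 5. From dim ker(T − (-1)·I) = 3, there are exactly 3 Jordan blocks for λ = -1.
Step 2 — from the minimal polynomial, the factor (x + 1)^3 tells us the largest block for λ = -1 has size 3.
Step 3 — with total size 5, 3 blocks, and largest block 3, the block sizes (in nonincreasing order) are [3, 1, 1].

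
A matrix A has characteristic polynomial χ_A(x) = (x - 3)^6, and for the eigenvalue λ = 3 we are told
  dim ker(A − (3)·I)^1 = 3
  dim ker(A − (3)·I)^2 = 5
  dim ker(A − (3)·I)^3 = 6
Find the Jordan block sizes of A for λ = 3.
Block sizes for λ = 3: [3, 2, 1]

From the dimensions of kernels of powers, the number of Jordan blocks of size at least j is d_j − d_{j−1} where d_j = dim ker(N^j) (with d_0 = 0). Computing the differences gives [3, 2, 1].
The number of blocks of size exactly k is (#blocks of size ≥ k) − (#blocks of size ≥ k + 1), so the partition is: 1 block(s) of size 1, 1 block(s) of size 2, 1 block(s) of size 3.
In nonincreasing order the block sizes are [3, 2, 1].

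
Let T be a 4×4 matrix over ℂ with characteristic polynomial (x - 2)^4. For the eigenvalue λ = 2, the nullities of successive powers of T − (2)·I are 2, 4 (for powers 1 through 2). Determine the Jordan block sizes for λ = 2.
Block sizes for λ = 2: [2, 2]

From the dimensions of kernels of powers, the number of Jordan blocks of size at least j is d_j − d_{j−1} where d_j = dim ker(N^j) (with d_0 = 0). Computing the differences gives [2, 2].
The number of blocks of size exactly k is (#blocks of size ≥ k) − (#blocks of size ≥ k + 1), so the partition is: 2 block(s) of size 2.
In nonincreasing order the block sizes are [2, 2].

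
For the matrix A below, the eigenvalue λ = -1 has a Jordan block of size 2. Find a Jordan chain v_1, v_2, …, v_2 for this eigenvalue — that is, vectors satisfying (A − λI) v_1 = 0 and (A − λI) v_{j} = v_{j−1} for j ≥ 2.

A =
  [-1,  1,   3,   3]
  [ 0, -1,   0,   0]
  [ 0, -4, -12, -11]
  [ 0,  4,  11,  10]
A Jordan chain for λ = -1 of length 2:
v_1 = (1, 0, -4, 4)ᵀ
v_2 = (0, 1, 0, 0)ᵀ

Let N = A − (-1)·I. We want v_2 with N^2 v_2 = 0 but N^1 v_2 ≠ 0; then v_{j-1} := N · v_j for j = 2, …, 2.

Pick v_2 = (0, 1, 0, 0)ᵀ.
Then v_1 = N · v_2 = (1, 0, -4, 4)ᵀ.

Sanity check: (A − (-1)·I) v_1 = (0, 0, 0, 0)ᵀ = 0. ✓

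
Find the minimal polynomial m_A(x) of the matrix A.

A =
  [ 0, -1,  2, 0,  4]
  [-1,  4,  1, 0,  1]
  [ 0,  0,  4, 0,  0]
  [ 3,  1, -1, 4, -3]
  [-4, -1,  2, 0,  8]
x^3 - 12*x^2 + 48*x - 64

The characteristic polynomial is χ_A(x) = (x - 4)^5, so the eigenvalues are known. The minimal polynomial is
  m_A(x) = Π_λ (x − λ)^{k_λ}
where k_λ is the size of the *largest* Jordan block for λ (equivalently, the smallest k with (A − λI)^k v = 0 for every generalised eigenvector v of λ).

  λ = 4: largest Jordan block has size 3, contributing (x − 4)^3

So m_A(x) = (x - 4)^3 = x^3 - 12*x^2 + 48*x - 64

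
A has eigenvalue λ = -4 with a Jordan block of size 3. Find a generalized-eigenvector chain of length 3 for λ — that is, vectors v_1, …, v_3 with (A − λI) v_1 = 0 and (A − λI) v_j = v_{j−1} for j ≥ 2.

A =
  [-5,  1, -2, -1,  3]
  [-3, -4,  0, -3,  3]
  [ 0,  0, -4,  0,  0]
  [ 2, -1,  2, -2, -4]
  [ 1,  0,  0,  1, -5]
A Jordan chain for λ = -4 of length 3:
v_1 = (-1, 0, 0, 1, 0)ᵀ
v_2 = (-1, -3, 0, 2, 1)ᵀ
v_3 = (1, 0, 0, 0, 0)ᵀ

Let N = A − (-4)·I. We want v_3 with N^3 v_3 = 0 but N^2 v_3 ≠ 0; then v_{j-1} := N · v_j for j = 3, …, 2.

Pick v_3 = (1, 0, 0, 0, 0)ᵀ.
Then v_2 = N · v_3 = (-1, -3, 0, 2, 1)ᵀ.
Then v_1 = N · v_2 = (-1, 0, 0, 1, 0)ᵀ.

Sanity check: (A − (-4)·I) v_1 = (0, 0, 0, 0, 0)ᵀ = 0. ✓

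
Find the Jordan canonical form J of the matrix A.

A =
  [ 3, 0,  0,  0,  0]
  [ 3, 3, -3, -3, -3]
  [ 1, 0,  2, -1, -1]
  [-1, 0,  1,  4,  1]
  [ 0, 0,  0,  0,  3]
J_2(3) ⊕ J_1(3) ⊕ J_1(3) ⊕ J_1(3)

The characteristic polynomial is
  det(x·I − A) = x^5 - 15*x^4 + 90*x^3 - 270*x^2 + 405*x - 243 = (x - 3)^5

Eigenvalues and multiplicities (the geometric multiplicity of λ is n − rank(A − λI), which equals the number of Jordan blocks for λ):
  λ = 3: algebraic multiplicity = 5, geometric multiplicity = 4

Determining the block sizes for each eigenvalue:
  λ = 3: 4 blocks summing to 5 forces exactly one block of size 2 and the rest size 1 → block sizes [2, 1, 1, 1]

Assembling the blocks gives a Jordan form
J =
  [3, 1, 0, 0, 0]
  [0, 3, 0, 0, 0]
  [0, 0, 3, 0, 0]
  [0, 0, 0, 3, 0]
  [0, 0, 0, 0, 3]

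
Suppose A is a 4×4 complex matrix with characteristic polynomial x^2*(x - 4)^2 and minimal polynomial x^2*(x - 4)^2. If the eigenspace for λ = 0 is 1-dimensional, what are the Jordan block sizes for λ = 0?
Block sizes for λ = 0: [2]

Step 1 — from the characteristic polynomial, algebraic multiplicity of λ = 0 is 2. From dim ker(A − (0)·I) = 1, there are exactly 1 Jordan blocks for λ = 0.
Step 2 — from the minimal polynomial, the factor (x − 0)^2 tells us the largest block for λ = 0 has size 2.
Step 3 — with total size 2, 1 blocks, and largest block 2, the block sizes (in nonincreasing order) are [2].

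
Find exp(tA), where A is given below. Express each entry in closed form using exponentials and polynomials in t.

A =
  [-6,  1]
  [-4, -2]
e^{tA} =
  [-2*t*exp(-4*t) + exp(-4*t), t*exp(-4*t)]
  [-4*t*exp(-4*t), 2*t*exp(-4*t) + exp(-4*t)]

Strategy: write A = P · J · P⁻¹ where J is a Jordan canonical form, so e^{tA} = P · e^{tJ} · P⁻¹, and e^{tJ} can be computed block-by-block.

A has Jordan form
J =
  [-4,  1]
  [ 0, -4]
(up to reordering of blocks).

Per-block formulas:
  For a 2×2 Jordan block J_2(-4): exp(t · J_2(-4)) = e^(-4t)·(I + t·N), where N is the 2×2 nilpotent shift.

After assembling e^{tJ} and conjugating by P, we get:

e^{tA} =
  [-2*t*exp(-4*t) + exp(-4*t), t*exp(-4*t)]
  [-4*t*exp(-4*t), 2*t*exp(-4*t) + exp(-4*t)]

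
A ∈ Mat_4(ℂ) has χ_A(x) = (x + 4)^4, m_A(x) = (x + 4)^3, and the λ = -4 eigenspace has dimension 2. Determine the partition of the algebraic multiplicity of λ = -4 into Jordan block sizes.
Block sizes for λ = -4: [3, 1]

Step 1 — from the characteristic polynomial, algebraic multiplicity of λ = -4 is 4. From dim ker(A − (-4)·I) = 2, there are exactly 2 Jordan blocks for λ = -4.
Step 2 — from the minimal polynomial, the factor (x + 4)^3 tells us the largest block for λ = -4 has size 3.
Step 3 — with total size 4, 2 blocks, and largest block 3, the block sizes (in nonincreasing order) are [3, 1].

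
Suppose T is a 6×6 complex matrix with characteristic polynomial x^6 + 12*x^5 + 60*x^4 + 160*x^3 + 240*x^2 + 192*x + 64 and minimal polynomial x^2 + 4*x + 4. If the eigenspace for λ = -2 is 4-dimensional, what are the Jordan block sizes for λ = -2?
Block sizes for λ = -2: [2, 2, 1, 1]

Step 1 — from the characteristic polynomial, algebraic multiplicity of λ = -2 is 6. From dim ker(T − (-2)·I) = 4, there are exactly 4 Jordan blocks for λ = -2.
Step 2 — from the minimal polynomial, the factor (x + 2)^2 tells us the largest block for λ = -2 has size 2.
Step 3 — with total size 6, 4 blocks, and largest block 2, the block sizes (in nonincreasing order) are [2, 2, 1, 1].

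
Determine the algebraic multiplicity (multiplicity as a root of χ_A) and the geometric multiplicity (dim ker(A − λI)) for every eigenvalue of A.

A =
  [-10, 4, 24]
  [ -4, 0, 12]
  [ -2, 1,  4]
λ = -2: alg = 3, geom = 2

Step 1 — factor the characteristic polynomial to read off the algebraic multiplicities:
  χ_A(x) = (x + 2)^3

Step 2 — compute geometric multiplicities via the rank-nullity identity g(λ) = n − rank(A − λI):
  rank(A − (-2)·I) = 1, so dim ker(A − (-2)·I) = n − 1 = 2

Summary:
  λ = -2: algebraic multiplicity = 3, geometric multiplicity = 2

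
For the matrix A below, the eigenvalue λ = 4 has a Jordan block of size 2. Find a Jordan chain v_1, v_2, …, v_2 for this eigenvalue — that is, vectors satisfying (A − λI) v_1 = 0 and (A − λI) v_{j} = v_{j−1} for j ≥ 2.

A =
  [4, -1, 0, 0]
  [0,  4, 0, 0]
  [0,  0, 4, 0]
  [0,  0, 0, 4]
A Jordan chain for λ = 4 of length 2:
v_1 = (-1, 0, 0, 0)ᵀ
v_2 = (0, 1, 0, 0)ᵀ

Let N = A − (4)·I. We want v_2 with N^2 v_2 = 0 but N^1 v_2 ≠ 0; then v_{j-1} := N · v_j for j = 2, …, 2.

Pick v_2 = (0, 1, 0, 0)ᵀ.
Then v_1 = N · v_2 = (-1, 0, 0, 0)ᵀ.

Sanity check: (A − (4)·I) v_1 = (0, 0, 0, 0)ᵀ = 0. ✓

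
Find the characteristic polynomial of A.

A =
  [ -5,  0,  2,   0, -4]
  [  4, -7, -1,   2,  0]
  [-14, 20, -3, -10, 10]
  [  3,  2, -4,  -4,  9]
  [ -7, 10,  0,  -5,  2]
x^5 + 17*x^4 + 114*x^3 + 378*x^2 + 621*x + 405

Expanding det(x·I − A) (e.g. by cofactor expansion or by noting that A is similar to its Jordan form J, which has the same characteristic polynomial as A) gives
  χ_A(x) = x^5 + 17*x^4 + 114*x^3 + 378*x^2 + 621*x + 405
which factors as (x + 3)^4*(x + 5). The eigenvalues (with algebraic multiplicities) are λ = -5 with multiplicity 1, λ = -3 with multiplicity 4.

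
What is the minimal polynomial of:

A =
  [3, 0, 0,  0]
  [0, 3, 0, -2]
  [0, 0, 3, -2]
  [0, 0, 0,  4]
x^2 - 7*x + 12

The characteristic polynomial is χ_A(x) = (x - 4)*(x - 3)^3, so the eigenvalues are known. The minimal polynomial is
  m_A(x) = Π_λ (x − λ)^{k_λ}
where k_λ is the size of the *largest* Jordan block for λ (equivalently, the smallest k with (A − λI)^k v = 0 for every generalised eigenvector v of λ).

  λ = 3: largest Jordan block has size 1, contributing (x − 3)
  λ = 4: largest Jordan block has size 1, contributing (x − 4)

So m_A(x) = (x - 4)*(x - 3) = x^2 - 7*x + 12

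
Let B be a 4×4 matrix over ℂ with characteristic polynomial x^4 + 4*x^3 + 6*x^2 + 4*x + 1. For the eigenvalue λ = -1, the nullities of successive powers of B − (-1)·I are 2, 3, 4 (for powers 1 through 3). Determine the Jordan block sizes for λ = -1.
Block sizes for λ = -1: [3, 1]

From the dimensions of kernels of powers, the number of Jordan blocks of size at least j is d_j − d_{j−1} where d_j = dim ker(N^j) (with d_0 = 0). Computing the differences gives [2, 1, 1].
The number of blocks of size exactly k is (#blocks of size ≥ k) − (#blocks of size ≥ k + 1), so the partition is: 1 block(s) of size 1, 1 block(s) of size 3.
In nonincreasing order the block sizes are [3, 1].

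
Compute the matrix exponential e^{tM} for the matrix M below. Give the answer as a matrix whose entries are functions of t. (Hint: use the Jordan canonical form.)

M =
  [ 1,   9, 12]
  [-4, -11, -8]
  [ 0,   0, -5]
e^{tM} =
  [6*t*exp(-5*t) + exp(-5*t), 9*t*exp(-5*t), 12*t*exp(-5*t)]
  [-4*t*exp(-5*t), -6*t*exp(-5*t) + exp(-5*t), -8*t*exp(-5*t)]
  [0, 0, exp(-5*t)]

Strategy: write M = P · J · P⁻¹ where J is a Jordan canonical form, so e^{tM} = P · e^{tJ} · P⁻¹, and e^{tJ} can be computed block-by-block.

M has Jordan form
J =
  [-5,  1,  0]
  [ 0, -5,  0]
  [ 0,  0, -5]
(up to reordering of blocks).

Per-block formulas:
  For a 1×1 block at λ = -5: exp(t · [-5]) = [e^(-5t)].
  For a 2×2 Jordan block J_2(-5): exp(t · J_2(-5)) = e^(-5t)·(I + t·N), where N is the 2×2 nilpotent shift.

After assembling e^{tJ} and conjugating by P, we get:

e^{tM} =
  [6*t*exp(-5*t) + exp(-5*t), 9*t*exp(-5*t), 12*t*exp(-5*t)]
  [-4*t*exp(-5*t), -6*t*exp(-5*t) + exp(-5*t), -8*t*exp(-5*t)]
  [0, 0, exp(-5*t)]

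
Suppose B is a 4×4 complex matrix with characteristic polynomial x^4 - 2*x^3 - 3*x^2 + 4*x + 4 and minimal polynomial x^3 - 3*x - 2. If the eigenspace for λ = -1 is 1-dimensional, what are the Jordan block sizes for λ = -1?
Block sizes for λ = -1: [2]

Step 1 — from the characteristic polynomial, algebraic multiplicity of λ = -1 is 2. From dim ker(B − (-1)·I) = 1, there are exactly 1 Jordan blocks for λ = -1.
Step 2 — from the minimal polynomial, the factor (x + 1)^2 tells us the largest block for λ = -1 has size 2.
Step 3 — with total size 2, 1 blocks, and largest block 2, the block sizes (in nonincreasing order) are [2].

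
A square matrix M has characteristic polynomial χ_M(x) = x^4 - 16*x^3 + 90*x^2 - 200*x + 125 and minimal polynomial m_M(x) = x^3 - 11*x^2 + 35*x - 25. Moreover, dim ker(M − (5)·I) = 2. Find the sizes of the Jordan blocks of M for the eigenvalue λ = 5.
Block sizes for λ = 5: [2, 1]

Step 1 — from the characteristic polynomial, algebraic multiplicity of λ = 5 is 3. From dim ker(M − (5)·I) = 2, there are exactly 2 Jordan blocks for λ = 5.
Step 2 — from the minimal polynomial, the factor (x − 5)^2 tells us the largest block for λ = 5 has size 2.
Step 3 — with total size 3, 2 blocks, and largest block 2, the block sizes (in nonincreasing order) are [2, 1].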